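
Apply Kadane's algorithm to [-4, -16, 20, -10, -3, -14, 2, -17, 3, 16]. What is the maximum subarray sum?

Using Kadane's algorithm on [-4, -16, 20, -10, -3, -14, 2, -17, 3, 16]:

Scanning through the array:
Position 1 (value -16): max_ending_here = -16, max_so_far = -4
Position 2 (value 20): max_ending_here = 20, max_so_far = 20
Position 3 (value -10): max_ending_here = 10, max_so_far = 20
Position 4 (value -3): max_ending_here = 7, max_so_far = 20
Position 5 (value -14): max_ending_here = -7, max_so_far = 20
Position 6 (value 2): max_ending_here = 2, max_so_far = 20
Position 7 (value -17): max_ending_here = -15, max_so_far = 20
Position 8 (value 3): max_ending_here = 3, max_so_far = 20
Position 9 (value 16): max_ending_here = 19, max_so_far = 20

Maximum subarray: [20]
Maximum sum: 20

The maximum subarray is [20] with sum 20. This subarray runs from index 2 to index 2.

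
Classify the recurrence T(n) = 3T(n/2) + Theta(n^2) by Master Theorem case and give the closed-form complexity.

Master Theorem for T(n) = 3T(n/2) + O(n^2):

a = 3, b = 2, c = 2
log_b(a) = log_2(3) = 1.5850

Case 3: c = 2 > log_2(3) = 1.5850
T(n) = O(n^2) = O(n^2)

For T(n) = 3T(n/2) + O(n^2): log_2(3) = 1.5850. This is Case 3 of the Master Theorem (c > log_b(a), work dominated by root), giving O(n^2).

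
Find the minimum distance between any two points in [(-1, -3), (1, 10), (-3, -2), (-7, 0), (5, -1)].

Computing all pairwise distances among 5 points:

d((-1, -3), (1, 10)) = 13.1529
d((-1, -3), (-3, -2)) = 2.2361 <-- minimum
d((-1, -3), (-7, 0)) = 6.7082
d((-1, -3), (5, -1)) = 6.3246
d((1, 10), (-3, -2)) = 12.6491
d((1, 10), (-7, 0)) = 12.8062
d((1, 10), (5, -1)) = 11.7047
d((-3, -2), (-7, 0)) = 4.4721
d((-3, -2), (5, -1)) = 8.0623
d((-7, 0), (5, -1)) = 12.0416

Closest pair: (-1, -3) and (-3, -2) with distance 2.2361

The closest pair is (-1, -3) and (-3, -2) with Euclidean distance 2.2361. For 5 points, brute-force pairwise comparison is shown above. For large n, the divide-and-conquer algorithm (sort by x, recurse on halves, check the dividing strip) achieves O(n log n).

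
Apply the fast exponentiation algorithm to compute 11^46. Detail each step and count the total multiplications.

Computing 11^46 by squaring (build up from 11^1; each line after the first costs one multiplication):

11^1 = 11
11^2 = (11^1)^2 = 11^2 = 121
11^4 = (11^2)^2 = 121^2 = 14641
11^5 = 11 * 11^4 = 11 * 14641 = 161051
11^10 = (11^5)^2 = 161051^2 = 25937424601
11^11 = 11 * 11^10 = 11 * 25937424601 = 285311670611
11^22 = (11^11)^2 = 285311670611^2 = 81402749386839761113321
11^23 = 11 * 11^22 = 11 * 81402749386839761113321 = 895430243255237372246531
11^46 = (11^23)^2 = 895430243255237372246531^2 = 801795320536133573571931534665380233173841533961

Result: 801795320536133573571931534665380233173841533961
Multiplications needed: 8 (8 lines after 11^1)

11^46 = 801795320536133573571931534665380233173841533961. Using exponentiation by squaring, this requires 8 multiplications. The key idea: if the exponent is even, square the half-power; if odd, multiply by the base once.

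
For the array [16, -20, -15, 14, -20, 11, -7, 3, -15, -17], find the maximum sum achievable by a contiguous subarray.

Using Kadane's algorithm on [16, -20, -15, 14, -20, 11, -7, 3, -15, -17]:

Scanning through the array:
Position 1 (value -20): max_ending_here = -4, max_so_far = 16
Position 2 (value -15): max_ending_here = -15, max_so_far = 16
Position 3 (value 14): max_ending_here = 14, max_so_far = 16
Position 4 (value -20): max_ending_here = -6, max_so_far = 16
Position 5 (value 11): max_ending_here = 11, max_so_far = 16
Position 6 (value -7): max_ending_here = 4, max_so_far = 16
Position 7 (value 3): max_ending_here = 7, max_so_far = 16
Position 8 (value -15): max_ending_here = -8, max_so_far = 16
Position 9 (value -17): max_ending_here = -17, max_so_far = 16

Maximum subarray: [16]
Maximum sum: 16

The maximum subarray is [16] with sum 16. This subarray runs from index 0 to index 0.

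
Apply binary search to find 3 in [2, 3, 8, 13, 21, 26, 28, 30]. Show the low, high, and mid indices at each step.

Binary search for 3 in [2, 3, 8, 13, 21, 26, 28, 30]:

lo=0, hi=7, mid=3, arr[mid]=13 -> 13 > 3, search left half
lo=0, hi=2, mid=1, arr[mid]=3 -> Found target at index 1!

Binary search finds 3 at index 1 after 2 comparisons. The search repeatedly halves the search space by comparing with the middle element.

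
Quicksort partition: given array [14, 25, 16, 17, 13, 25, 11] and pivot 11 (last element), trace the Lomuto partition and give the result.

Lomuto partition with pivot = 11:

Initial array: [14, 25, 16, 17, 13, 25, 11]

arr[0]=14 > 11: no swap
arr[1]=25 > 11: no swap
arr[2]=16 > 11: no swap
arr[3]=17 > 11: no swap
arr[4]=13 > 11: no swap
arr[5]=25 > 11: no swap

Place pivot at position 0: [11, 25, 16, 17, 13, 25, 14]
Pivot position: 0

After partitioning with pivot 11, the array becomes [11, 25, 16, 17, 13, 25, 14]. The pivot is placed at index 0. All elements to the left of the pivot are <= 11, and all elements to the right are > 11.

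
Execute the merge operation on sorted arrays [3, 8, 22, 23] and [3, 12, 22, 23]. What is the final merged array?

Merging process:

Compare 3 vs 3: take 3 from left. Merged: [3]
Compare 8 vs 3: take 3 from right. Merged: [3, 3]
Compare 8 vs 12: take 8 from left. Merged: [3, 3, 8]
Compare 22 vs 12: take 12 from right. Merged: [3, 3, 8, 12]
Compare 22 vs 22: take 22 from left. Merged: [3, 3, 8, 12, 22]
Compare 23 vs 22: take 22 from right. Merged: [3, 3, 8, 12, 22, 22]
Compare 23 vs 23: take 23 from left. Merged: [3, 3, 8, 12, 22, 22, 23]
Append remaining from right: [23]. Merged: [3, 3, 8, 12, 22, 22, 23, 23]

Final merged array: [3, 3, 8, 12, 22, 22, 23, 23]
Total comparisons: 7

The merged array is [3, 3, 8, 12, 22, 22, 23, 23], requiring 7 comparisons. The merge step runs in O(n) time where n is the total number of elements.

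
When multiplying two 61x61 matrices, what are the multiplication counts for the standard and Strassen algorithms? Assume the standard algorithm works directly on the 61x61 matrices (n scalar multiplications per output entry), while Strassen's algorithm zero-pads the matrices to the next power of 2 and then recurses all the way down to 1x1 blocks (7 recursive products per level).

Matrix multiplication for 61x61 matrices:

Strassen's algorithm requires power-of-2 dimensions. Pad 61x61 to 64x64 (next power of 2).

Standard algorithm: 61^3 = 226981 multiplications
Strassen's algorithm: 7^(log2(64)) = 7^6 = 117649 multiplications
Savings: 226981 - 117649 = 109332 multiplications

Standard: 226981 multiplications (61^3). Strassen: 117649 multiplications (7^6, after padding to 64x64). Strassen reduces 8 recursive multiplications to 7 at each level.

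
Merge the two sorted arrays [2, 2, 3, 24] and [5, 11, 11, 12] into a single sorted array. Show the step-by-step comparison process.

Merging process:

Compare 2 vs 5: take 2 from left. Merged: [2]
Compare 2 vs 5: take 2 from left. Merged: [2, 2]
Compare 3 vs 5: take 3 from left. Merged: [2, 2, 3]
Compare 24 vs 5: take 5 from right. Merged: [2, 2, 3, 5]
Compare 24 vs 11: take 11 from right. Merged: [2, 2, 3, 5, 11]
Compare 24 vs 11: take 11 from right. Merged: [2, 2, 3, 5, 11, 11]
Compare 24 vs 12: take 12 from right. Merged: [2, 2, 3, 5, 11, 11, 12]
Append remaining from left: [24]. Merged: [2, 2, 3, 5, 11, 11, 12, 24]

Final merged array: [2, 2, 3, 5, 11, 11, 12, 24]
Total comparisons: 7

The merged array is [2, 2, 3, 5, 11, 11, 12, 24], requiring 7 comparisons. The merge step runs in O(n) time where n is the total number of elements.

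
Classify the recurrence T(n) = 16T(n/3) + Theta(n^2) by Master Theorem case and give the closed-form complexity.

Master Theorem for T(n) = 16T(n/3) + O(n^2):

a = 16, b = 3, c = 2
log_b(a) = log_3(16) = 2.5237

Case 1: c = 2 < log_3(16) = 2.5237
T(n) = O(n^(log_3 16))

For T(n) = 16T(n/3) + O(n^2): log_3(16) = 2.5237. This is Case 1 of the Master Theorem (c < log_b(a), work dominated by leaves), giving O(n^(log_3 16)).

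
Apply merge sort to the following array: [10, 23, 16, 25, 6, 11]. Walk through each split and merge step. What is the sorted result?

Merge sort trace:

Split: [10, 23, 16, 25, 6, 11] -> [10, 23, 16] and [25, 6, 11]
  Split: [10, 23, 16] -> [10] and [23, 16]
    Split: [23, 16] -> [23] and [16]
    Merge: [23] + [16] -> [16, 23]
  Merge: [10] + [16, 23] -> [10, 16, 23]
  Split: [25, 6, 11] -> [25] and [6, 11]
    Split: [6, 11] -> [6] and [11]
    Merge: [6] + [11] -> [6, 11]
  Merge: [25] + [6, 11] -> [6, 11, 25]
Merge: [10, 16, 23] + [6, 11, 25] -> [6, 10, 11, 16, 23, 25]

Final sorted array: [6, 10, 11, 16, 23, 25]

The merge sort proceeds by recursively splitting the array and merging sorted halves.
After all merges, the sorted array is [6, 10, 11, 16, 23, 25].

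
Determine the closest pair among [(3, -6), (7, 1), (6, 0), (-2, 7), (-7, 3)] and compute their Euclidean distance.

Computing all pairwise distances among 5 points:

d((3, -6), (7, 1)) = 8.0623
d((3, -6), (6, 0)) = 6.7082
d((3, -6), (-2, 7)) = 13.9284
d((3, -6), (-7, 3)) = 13.4536
d((7, 1), (6, 0)) = 1.4142 <-- minimum
d((7, 1), (-2, 7)) = 10.8167
d((7, 1), (-7, 3)) = 14.1421
d((6, 0), (-2, 7)) = 10.6301
d((6, 0), (-7, 3)) = 13.3417
d((-2, 7), (-7, 3)) = 6.4031

Closest pair: (7, 1) and (6, 0) with distance 1.4142

The closest pair is (7, 1) and (6, 0) with Euclidean distance 1.4142. For 5 points, brute-force pairwise comparison is shown above. For large n, the divide-and-conquer algorithm (sort by x, recurse on halves, check the dividing strip) achieves O(n log n).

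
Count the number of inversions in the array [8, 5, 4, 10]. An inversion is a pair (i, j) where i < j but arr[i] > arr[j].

Finding inversions in [8, 5, 4, 10]:

(0, 1): arr[0]=8 > arr[1]=5
(0, 2): arr[0]=8 > arr[2]=4
(1, 2): arr[1]=5 > arr[2]=4

Total inversions: 3

The array has 3 inversion(s): (0,1), (0,2), (1,2). Each pair (i,j) satisfies i < j and arr[i] > arr[j].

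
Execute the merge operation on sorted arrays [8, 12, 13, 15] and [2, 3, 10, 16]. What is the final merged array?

Merging process:

Compare 8 vs 2: take 2 from right. Merged: [2]
Compare 8 vs 3: take 3 from right. Merged: [2, 3]
Compare 8 vs 10: take 8 from left. Merged: [2, 3, 8]
Compare 12 vs 10: take 10 from right. Merged: [2, 3, 8, 10]
Compare 12 vs 16: take 12 from left. Merged: [2, 3, 8, 10, 12]
Compare 13 vs 16: take 13 from left. Merged: [2, 3, 8, 10, 12, 13]
Compare 15 vs 16: take 15 from left. Merged: [2, 3, 8, 10, 12, 13, 15]
Append remaining from right: [16]. Merged: [2, 3, 8, 10, 12, 13, 15, 16]

Final merged array: [2, 3, 8, 10, 12, 13, 15, 16]
Total comparisons: 7

The merged array is [2, 3, 8, 10, 12, 13, 15, 16], requiring 7 comparisons. The merge step runs in O(n) time where n is the total number of elements.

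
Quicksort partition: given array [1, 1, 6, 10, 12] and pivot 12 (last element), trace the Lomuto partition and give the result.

Lomuto partition with pivot = 12:

Initial array: [1, 1, 6, 10, 12]

arr[0]=1 <= 12: swap with position 0, array becomes [1, 1, 6, 10, 12]
arr[1]=1 <= 12: swap with position 1, array becomes [1, 1, 6, 10, 12]
arr[2]=6 <= 12: swap with position 2, array becomes [1, 1, 6, 10, 12]
arr[3]=10 <= 12: swap with position 3, array becomes [1, 1, 6, 10, 12]

Place pivot at position 4: [1, 1, 6, 10, 12]
Pivot position: 4

After partitioning with pivot 12, the array becomes [1, 1, 6, 10, 12]. The pivot is placed at index 4. All elements to the left of the pivot are <= 12, and all elements to the right are > 12.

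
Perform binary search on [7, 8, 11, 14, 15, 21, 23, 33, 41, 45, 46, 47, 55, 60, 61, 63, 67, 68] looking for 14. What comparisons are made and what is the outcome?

Binary search for 14 in [7, 8, 11, 14, 15, 21, 23, 33, 41, 45, 46, 47, 55, 60, 61, 63, 67, 68]:

lo=0, hi=17, mid=8, arr[mid]=41 -> 41 > 14, search left half
lo=0, hi=7, mid=3, arr[mid]=14 -> Found target at index 3!

Binary search finds 14 at index 3 after 2 comparisons. The search repeatedly halves the search space by comparing with the middle element.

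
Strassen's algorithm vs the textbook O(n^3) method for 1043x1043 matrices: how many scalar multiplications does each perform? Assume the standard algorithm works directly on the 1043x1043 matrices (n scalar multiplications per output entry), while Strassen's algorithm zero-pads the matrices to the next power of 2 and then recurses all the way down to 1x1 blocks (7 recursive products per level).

Matrix multiplication for 1043x1043 matrices:

Strassen's algorithm requires power-of-2 dimensions. Pad 1043x1043 to 2048x2048 (next power of 2).

Standard algorithm: 1043^3 = 1134626507 multiplications
Strassen's algorithm: 7^(log2(2048)) = 7^11 = 1977326743 multiplications
Difference: 1134626507 - 1977326743 = -842700236 (Strassen uses MORE here due to padding overhead — for small or just-over-power-of-2 n, padding can outweigh the per-level savings)

Standard: 1134626507 multiplications (1043^3). Strassen: 1977326743 multiplications (7^11, after padding to 2048x2048). Strassen reduces 8 recursive multiplications to 7 at each level.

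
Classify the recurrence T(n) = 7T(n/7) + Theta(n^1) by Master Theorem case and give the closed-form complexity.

Master Theorem for T(n) = 7T(n/7) + O(n^1):

a = 7, b = 7, c = 1
log_b(a) = log_7(7) = 1.0000

Case 2: c = 1 = log_7(7) = 1.0000
T(n) = O(n^1 log n) = O(n log n)

For T(n) = 7T(n/7) + O(n^1): log_7(7) = 1.0000. This is Case 2 of the Master Theorem (c = log_b(a), equal work at all levels), giving O(n log n).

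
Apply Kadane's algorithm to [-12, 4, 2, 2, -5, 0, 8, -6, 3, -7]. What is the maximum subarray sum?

Using Kadane's algorithm on [-12, 4, 2, 2, -5, 0, 8, -6, 3, -7]:

Scanning through the array:
Position 1 (value 4): max_ending_here = 4, max_so_far = 4
Position 2 (value 2): max_ending_here = 6, max_so_far = 6
Position 3 (value 2): max_ending_here = 8, max_so_far = 8
Position 4 (value -5): max_ending_here = 3, max_so_far = 8
Position 5 (value 0): max_ending_here = 3, max_so_far = 8
Position 6 (value 8): max_ending_here = 11, max_so_far = 11
Position 7 (value -6): max_ending_here = 5, max_so_far = 11
Position 8 (value 3): max_ending_here = 8, max_so_far = 11
Position 9 (value -7): max_ending_here = 1, max_so_far = 11

Maximum subarray: [4, 2, 2, -5, 0, 8]
Maximum sum: 11

The maximum subarray is [4, 2, 2, -5, 0, 8] with sum 11. This subarray runs from index 1 to index 6.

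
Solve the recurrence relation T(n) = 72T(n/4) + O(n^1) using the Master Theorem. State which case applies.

Master Theorem for T(n) = 72T(n/4) + O(n^1):

a = 72, b = 4, c = 1
log_b(a) = log_4(72) = 3.0850

Case 1: c = 1 < log_4(72) = 3.0850
T(n) = O(n^(log_4 72))

For T(n) = 72T(n/4) + O(n^1): log_4(72) = 3.0850. This is Case 1 of the Master Theorem (c < log_b(a), work dominated by leaves), giving O(n^(log_4 72)).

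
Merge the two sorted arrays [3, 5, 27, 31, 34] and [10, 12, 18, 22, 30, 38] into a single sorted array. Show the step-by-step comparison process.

Merging process:

Compare 3 vs 10: take 3 from left. Merged: [3]
Compare 5 vs 10: take 5 from left. Merged: [3, 5]
Compare 27 vs 10: take 10 from right. Merged: [3, 5, 10]
Compare 27 vs 12: take 12 from right. Merged: [3, 5, 10, 12]
Compare 27 vs 18: take 18 from right. Merged: [3, 5, 10, 12, 18]
Compare 27 vs 22: take 22 from right. Merged: [3, 5, 10, 12, 18, 22]
Compare 27 vs 30: take 27 from left. Merged: [3, 5, 10, 12, 18, 22, 27]
Compare 31 vs 30: take 30 from right. Merged: [3, 5, 10, 12, 18, 22, 27, 30]
Compare 31 vs 38: take 31 from left. Merged: [3, 5, 10, 12, 18, 22, 27, 30, 31]
Compare 34 vs 38: take 34 from left. Merged: [3, 5, 10, 12, 18, 22, 27, 30, 31, 34]
Append remaining from right: [38]. Merged: [3, 5, 10, 12, 18, 22, 27, 30, 31, 34, 38]

Final merged array: [3, 5, 10, 12, 18, 22, 27, 30, 31, 34, 38]
Total comparisons: 10

The merged array is [3, 5, 10, 12, 18, 22, 27, 30, 31, 34, 38], requiring 10 comparisons. The merge step runs in O(n) time where n is the total number of elements.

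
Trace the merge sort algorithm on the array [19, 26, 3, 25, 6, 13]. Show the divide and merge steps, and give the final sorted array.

Merge sort trace:

Split: [19, 26, 3, 25, 6, 13] -> [19, 26, 3] and [25, 6, 13]
  Split: [19, 26, 3] -> [19] and [26, 3]
    Split: [26, 3] -> [26] and [3]
    Merge: [26] + [3] -> [3, 26]
  Merge: [19] + [3, 26] -> [3, 19, 26]
  Split: [25, 6, 13] -> [25] and [6, 13]
    Split: [6, 13] -> [6] and [13]
    Merge: [6] + [13] -> [6, 13]
  Merge: [25] + [6, 13] -> [6, 13, 25]
Merge: [3, 19, 26] + [6, 13, 25] -> [3, 6, 13, 19, 25, 26]

Final sorted array: [3, 6, 13, 19, 25, 26]

The merge sort proceeds by recursively splitting the array and merging sorted halves.
After all merges, the sorted array is [3, 6, 13, 19, 25, 26].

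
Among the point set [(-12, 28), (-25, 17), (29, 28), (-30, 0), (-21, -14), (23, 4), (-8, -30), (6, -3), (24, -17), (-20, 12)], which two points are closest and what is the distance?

Computing all pairwise distances among 10 points:

d((-12, 28), (-25, 17)) = 17.0294
d((-12, 28), (29, 28)) = 41.0
d((-12, 28), (-30, 0)) = 33.2866
d((-12, 28), (-21, -14)) = 42.9535
d((-12, 28), (23, 4)) = 42.4382
d((-12, 28), (-8, -30)) = 58.1378
d((-12, 28), (6, -3)) = 35.8469
d((-12, 28), (24, -17)) = 57.6281
d((-12, 28), (-20, 12)) = 17.8885
d((-25, 17), (29, 28)) = 55.109
d((-25, 17), (-30, 0)) = 17.72
d((-25, 17), (-21, -14)) = 31.257
d((-25, 17), (23, 4)) = 49.7293
d((-25, 17), (-8, -30)) = 49.98
d((-25, 17), (6, -3)) = 36.8917
d((-25, 17), (24, -17)) = 59.6406
d((-25, 17), (-20, 12)) = 7.0711 <-- minimum
d((29, 28), (-30, 0)) = 65.307
d((29, 28), (-21, -14)) = 65.2993
d((29, 28), (23, 4)) = 24.7386
d((29, 28), (-8, -30)) = 68.7968
d((29, 28), (6, -3)) = 38.6005
d((29, 28), (24, -17)) = 45.2769
d((29, 28), (-20, 12)) = 51.5461
d((-30, 0), (-21, -14)) = 16.6433
d((-30, 0), (23, 4)) = 53.1507
d((-30, 0), (-8, -30)) = 37.2022
d((-30, 0), (6, -3)) = 36.1248
d((-30, 0), (24, -17)) = 56.6127
d((-30, 0), (-20, 12)) = 15.6205
d((-21, -14), (23, 4)) = 47.5395
d((-21, -14), (-8, -30)) = 20.6155
d((-21, -14), (6, -3)) = 29.1548
d((-21, -14), (24, -17)) = 45.0999
d((-21, -14), (-20, 12)) = 26.0192
d((23, 4), (-8, -30)) = 46.0109
d((23, 4), (6, -3)) = 18.3848
d((23, 4), (24, -17)) = 21.0238
d((23, 4), (-20, 12)) = 43.7379
d((-8, -30), (6, -3)) = 30.4138
d((-8, -30), (24, -17)) = 34.5398
d((-8, -30), (-20, 12)) = 43.6807
d((6, -3), (24, -17)) = 22.8035
d((6, -3), (-20, 12)) = 30.0167
d((24, -17), (-20, 12)) = 52.6972

Closest pair: (-25, 17) and (-20, 12) with distance 7.0711

The closest pair is (-25, 17) and (-20, 12) with Euclidean distance 7.0711. For 10 points, brute-force pairwise comparison is shown above. For large n, the divide-and-conquer algorithm (sort by x, recurse on halves, check the dividing strip) achieves O(n log n).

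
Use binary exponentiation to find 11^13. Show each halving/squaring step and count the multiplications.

Computing 11^13 by squaring (build up from 11^1; each line after the first costs one multiplication):

11^1 = 11
11^2 = (11^1)^2 = 11^2 = 121
11^3 = 11 * 11^2 = 11 * 121 = 1331
11^6 = (11^3)^2 = 1331^2 = 1771561
11^12 = (11^6)^2 = 1771561^2 = 3138428376721
11^13 = 11 * 11^12 = 11 * 3138428376721 = 34522712143931

Result: 34522712143931
Multiplications needed: 5 (5 lines after 11^1)

11^13 = 34522712143931. Using exponentiation by squaring, this requires 5 multiplications. The key idea: if the exponent is even, square the half-power; if odd, multiply by the base once.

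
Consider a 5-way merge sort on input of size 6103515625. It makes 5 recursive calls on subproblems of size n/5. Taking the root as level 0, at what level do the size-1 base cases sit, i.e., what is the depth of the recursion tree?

For divide and conquer with division factor 5:

Problem sizes at each level:
Level 0: 6103515625
Level 1: 1220703125
Level 2: 244140625
Level 3: 48828125
Level 4: 9765625
Level 5: 1953125
Level 6: 390625
Level 7: 78125
Level 8: 15625
Level 9: 3125
Level 10: 625
Level 11: 125
Level 12: 25
Level 13: 5
Level 14: 1

The root is level 0 and the size-1 base case is level 14 (the tree spans levels 0 through 14, i.e. 15 levels counting the root), so the depth is the number of divisions: log_5(6103515625) = 14

The recursion tree depth is log_5(6103515625) = 14. At each level, the problem size is divided by 5, so it takes 14 divisions to reduce to a base case of size 1. The algorithm makes 5 recursive calls at each level.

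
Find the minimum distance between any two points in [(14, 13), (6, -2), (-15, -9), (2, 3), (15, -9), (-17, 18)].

Computing all pairwise distances among 6 points:

d((14, 13), (6, -2)) = 17.0
d((14, 13), (-15, -9)) = 36.4005
d((14, 13), (2, 3)) = 15.6205
d((14, 13), (15, -9)) = 22.0227
d((14, 13), (-17, 18)) = 31.4006
d((6, -2), (-15, -9)) = 22.1359
d((6, -2), (2, 3)) = 6.4031 <-- minimum
d((6, -2), (15, -9)) = 11.4018
d((6, -2), (-17, 18)) = 30.4795
d((-15, -9), (2, 3)) = 20.8087
d((-15, -9), (15, -9)) = 30.0
d((-15, -9), (-17, 18)) = 27.074
d((2, 3), (15, -9)) = 17.6918
d((2, 3), (-17, 18)) = 24.2074
d((15, -9), (-17, 18)) = 41.8688

Closest pair: (6, -2) and (2, 3) with distance 6.4031

The closest pair is (6, -2) and (2, 3) with Euclidean distance 6.4031. For 6 points, brute-force pairwise comparison is shown above. For large n, the divide-and-conquer algorithm (sort by x, recurse on halves, check the dividing strip) achieves O(n log n).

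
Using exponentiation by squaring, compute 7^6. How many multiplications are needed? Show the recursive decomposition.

Computing 7^6 by squaring (build up from 7^1; each line after the first costs one multiplication):

7^1 = 7
7^2 = (7^1)^2 = 7^2 = 49
7^3 = 7 * 7^2 = 7 * 49 = 343
7^6 = (7^3)^2 = 343^2 = 117649

Result: 117649
Multiplications needed: 3 (3 lines after 7^1)

7^6 = 117649. Using exponentiation by squaring, this requires 3 multiplications. The key idea: if the exponent is even, square the half-power; if odd, multiply by the base once.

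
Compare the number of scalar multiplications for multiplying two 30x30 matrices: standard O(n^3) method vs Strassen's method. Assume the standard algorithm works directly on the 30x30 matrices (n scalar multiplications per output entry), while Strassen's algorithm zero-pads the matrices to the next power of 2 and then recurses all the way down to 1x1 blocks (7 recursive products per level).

Matrix multiplication for 30x30 matrices:

Strassen's algorithm requires power-of-2 dimensions. Pad 30x30 to 32x32 (next power of 2).

Standard algorithm: 30^3 = 27000 multiplications
Strassen's algorithm: 7^(log2(32)) = 7^5 = 16807 multiplications
Savings: 27000 - 16807 = 10193 multiplications

Standard: 27000 multiplications (30^3). Strassen: 16807 multiplications (7^5, after padding to 32x32). Strassen reduces 8 recursive multiplications to 7 at each level.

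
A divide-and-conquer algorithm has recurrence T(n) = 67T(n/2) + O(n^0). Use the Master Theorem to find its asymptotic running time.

Master Theorem for T(n) = 67T(n/2) + O(n^0):

a = 67, b = 2, c = 0
log_b(a) = log_2(67) = 6.0661

Case 1: c = 0 < log_2(67) = 6.0661
T(n) = O(n^(log_2 67))

For T(n) = 67T(n/2) + O(n^0): log_2(67) = 6.0661. This is Case 1 of the Master Theorem (c < log_b(a), work dominated by leaves), giving O(n^(log_2 67)).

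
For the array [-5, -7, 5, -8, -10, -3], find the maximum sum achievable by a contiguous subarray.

Using Kadane's algorithm on [-5, -7, 5, -8, -10, -3]:

Scanning through the array:
Position 1 (value -7): max_ending_here = -7, max_so_far = -5
Position 2 (value 5): max_ending_here = 5, max_so_far = 5
Position 3 (value -8): max_ending_here = -3, max_so_far = 5
Position 4 (value -10): max_ending_here = -10, max_so_far = 5
Position 5 (value -3): max_ending_here = -3, max_so_far = 5

Maximum subarray: [5]
Maximum sum: 5

The maximum subarray is [5] with sum 5. This subarray runs from index 2 to index 2.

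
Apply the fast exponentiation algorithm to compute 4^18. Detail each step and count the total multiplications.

Computing 4^18 by squaring (build up from 4^1; each line after the first costs one multiplication):

4^1 = 4
4^2 = (4^1)^2 = 4^2 = 16
4^4 = (4^2)^2 = 16^2 = 256
4^8 = (4^4)^2 = 256^2 = 65536
4^9 = 4 * 4^8 = 4 * 65536 = 262144
4^18 = (4^9)^2 = 262144^2 = 68719476736

Result: 68719476736
Multiplications needed: 5 (5 lines after 4^1)

4^18 = 68719476736. Using exponentiation by squaring, this requires 5 multiplications. The key idea: if the exponent is even, square the half-power; if odd, multiply by the base once.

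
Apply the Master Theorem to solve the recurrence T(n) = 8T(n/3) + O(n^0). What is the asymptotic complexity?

Master Theorem for T(n) = 8T(n/3) + O(n^0):

a = 8, b = 3, c = 0
log_b(a) = log_3(8) = 1.8928

Case 1: c = 0 < log_3(8) = 1.8928
T(n) = O(n^(log_3 8))

For T(n) = 8T(n/3) + O(n^0): log_3(8) = 1.8928. This is Case 1 of the Master Theorem (c < log_b(a), work dominated by leaves), giving O(n^(log_3 8)).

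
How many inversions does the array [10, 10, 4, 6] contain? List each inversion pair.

Finding inversions in [10, 10, 4, 6]:

(0, 2): arr[0]=10 > arr[2]=4
(0, 3): arr[0]=10 > arr[3]=6
(1, 2): arr[1]=10 > arr[2]=4
(1, 3): arr[1]=10 > arr[3]=6

Total inversions: 4

The array has 4 inversion(s): (0,2), (0,3), (1,2), (1,3). Each pair (i,j) satisfies i < j and arr[i] > arr[j].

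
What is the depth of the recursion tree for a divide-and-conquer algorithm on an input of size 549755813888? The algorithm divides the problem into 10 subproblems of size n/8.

For divide and conquer with division factor 8:

Problem sizes at each level:
Level 0: 549755813888
Level 1: 68719476736
Level 2: 8589934592
Level 3: 1073741824
Level 4: 134217728
Level 5: 16777216
Level 6: 2097152
Level 7: 262144
Level 8: 32768
Level 9: 4096
Level 10: 512
Level 11: 64
Level 12: 8
Level 13: 1

The root is level 0 and the size-1 base case is level 13 (the tree spans levels 0 through 13, i.e. 14 levels counting the root), so the depth is the number of divisions: log_8(549755813888) = 13

The recursion tree depth is log_8(549755813888) = 13. At each level, the problem size is divided by 8, so it takes 13 divisions to reduce to a base case of size 1. The algorithm makes 10 recursive calls at each level.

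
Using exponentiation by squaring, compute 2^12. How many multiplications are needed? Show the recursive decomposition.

Computing 2^12 by squaring (build up from 2^1; each line after the first costs one multiplication):

2^1 = 2
2^2 = (2^1)^2 = 2^2 = 4
2^3 = 2 * 2^2 = 2 * 4 = 8
2^6 = (2^3)^2 = 8^2 = 64
2^12 = (2^6)^2 = 64^2 = 4096

Result: 4096
Multiplications needed: 4 (4 lines after 2^1)

2^12 = 4096. Using exponentiation by squaring, this requires 4 multiplications. The key idea: if the exponent is even, square the half-power; if odd, multiply by the base once.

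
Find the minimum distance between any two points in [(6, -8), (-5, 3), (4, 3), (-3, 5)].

Computing all pairwise distances among 4 points:

d((6, -8), (-5, 3)) = 15.5563
d((6, -8), (4, 3)) = 11.1803
d((6, -8), (-3, 5)) = 15.8114
d((-5, 3), (4, 3)) = 9.0
d((-5, 3), (-3, 5)) = 2.8284 <-- minimum
d((4, 3), (-3, 5)) = 7.2801

Closest pair: (-5, 3) and (-3, 5) with distance 2.8284

The closest pair is (-5, 3) and (-3, 5) with Euclidean distance 2.8284. For 4 points, brute-force pairwise comparison is shown above. For large n, the divide-and-conquer algorithm (sort by x, recurse on halves, check the dividing strip) achieves O(n log n).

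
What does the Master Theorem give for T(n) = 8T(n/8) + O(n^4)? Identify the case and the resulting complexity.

Master Theorem for T(n) = 8T(n/8) + O(n^4):

a = 8, b = 8, c = 4
log_b(a) = log_8(8) = 1.0000

Case 3: c = 4 > log_8(8) = 1.0000
T(n) = O(n^4) = O(n^4)

For T(n) = 8T(n/8) + O(n^4): log_8(8) = 1.0000. This is Case 3 of the Master Theorem (c > log_b(a), work dominated by root), giving O(n^4).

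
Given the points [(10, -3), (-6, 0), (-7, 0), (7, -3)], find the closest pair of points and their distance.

Computing all pairwise distances among 4 points:

d((10, -3), (-6, 0)) = 16.2788
d((10, -3), (-7, 0)) = 17.2627
d((10, -3), (7, -3)) = 3.0
d((-6, 0), (-7, 0)) = 1.0 <-- minimum
d((-6, 0), (7, -3)) = 13.3417
d((-7, 0), (7, -3)) = 14.3178

Closest pair: (-6, 0) and (-7, 0) with distance 1.0

The closest pair is (-6, 0) and (-7, 0) with Euclidean distance 1.0. For 4 points, brute-force pairwise comparison is shown above. For large n, the divide-and-conquer algorithm (sort by x, recurse on halves, check the dividing strip) achieves O(n log n).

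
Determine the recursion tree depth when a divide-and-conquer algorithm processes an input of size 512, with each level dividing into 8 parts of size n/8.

For divide and conquer with division factor 8:

Problem sizes at each level:
Level 0: 512
Level 1: 64
Level 2: 8
Level 3: 1

The root is level 0 and the size-1 base case is level 3 (the tree spans levels 0 through 3, i.e. 4 levels counting the root), so the depth is the number of divisions: log_8(512) = 3

The recursion tree depth is log_8(512) = 3. At each level, the problem size is divided by 8, so it takes 3 divisions to reduce to a base case of size 1. The algorithm makes 8 recursive calls at each level.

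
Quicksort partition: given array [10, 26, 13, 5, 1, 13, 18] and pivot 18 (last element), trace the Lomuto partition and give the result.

Lomuto partition with pivot = 18:

Initial array: [10, 26, 13, 5, 1, 13, 18]

arr[0]=10 <= 18: swap with position 0, array becomes [10, 26, 13, 5, 1, 13, 18]
arr[1]=26 > 18: no swap
arr[2]=13 <= 18: swap with position 1, array becomes [10, 13, 26, 5, 1, 13, 18]
arr[3]=5 <= 18: swap with position 2, array becomes [10, 13, 5, 26, 1, 13, 18]
arr[4]=1 <= 18: swap with position 3, array becomes [10, 13, 5, 1, 26, 13, 18]
arr[5]=13 <= 18: swap with position 4, array becomes [10, 13, 5, 1, 13, 26, 18]

Place pivot at position 5: [10, 13, 5, 1, 13, 18, 26]
Pivot position: 5

After partitioning with pivot 18, the array becomes [10, 13, 5, 1, 13, 18, 26]. The pivot is placed at index 5. All elements to the left of the pivot are <= 18, and all elements to the right are > 18.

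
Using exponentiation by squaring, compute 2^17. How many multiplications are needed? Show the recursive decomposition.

Computing 2^17 by squaring (build up from 2^1; each line after the first costs one multiplication):

2^1 = 2
2^2 = (2^1)^2 = 2^2 = 4
2^4 = (2^2)^2 = 4^2 = 16
2^8 = (2^4)^2 = 16^2 = 256
2^16 = (2^8)^2 = 256^2 = 65536
2^17 = 2 * 2^16 = 2 * 65536 = 131072

Result: 131072
Multiplications needed: 5 (5 lines after 2^1)

2^17 = 131072. Using exponentiation by squaring, this requires 5 multiplications. The key idea: if the exponent is even, square the half-power; if odd, multiply by the base once.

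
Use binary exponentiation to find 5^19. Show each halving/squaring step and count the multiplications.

Computing 5^19 by squaring (build up from 5^1; each line after the first costs one multiplication):

5^1 = 5
5^2 = (5^1)^2 = 5^2 = 25
5^4 = (5^2)^2 = 25^2 = 625
5^8 = (5^4)^2 = 625^2 = 390625
5^9 = 5 * 5^8 = 5 * 390625 = 1953125
5^18 = (5^9)^2 = 1953125^2 = 3814697265625
5^19 = 5 * 5^18 = 5 * 3814697265625 = 19073486328125

Result: 19073486328125
Multiplications needed: 6 (6 lines after 5^1)

5^19 = 19073486328125. Using exponentiation by squaring, this requires 6 multiplications. The key idea: if the exponent is even, square the half-power; if odd, multiply by the base once.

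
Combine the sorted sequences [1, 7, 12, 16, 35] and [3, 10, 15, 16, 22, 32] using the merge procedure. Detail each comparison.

Merging process:

Compare 1 vs 3: take 1 from left. Merged: [1]
Compare 7 vs 3: take 3 from right. Merged: [1, 3]
Compare 7 vs 10: take 7 from left. Merged: [1, 3, 7]
Compare 12 vs 10: take 10 from right. Merged: [1, 3, 7, 10]
Compare 12 vs 15: take 12 from left. Merged: [1, 3, 7, 10, 12]
Compare 16 vs 15: take 15 from right. Merged: [1, 3, 7, 10, 12, 15]
Compare 16 vs 16: take 16 from left. Merged: [1, 3, 7, 10, 12, 15, 16]
Compare 35 vs 16: take 16 from right. Merged: [1, 3, 7, 10, 12, 15, 16, 16]
Compare 35 vs 22: take 22 from right. Merged: [1, 3, 7, 10, 12, 15, 16, 16, 22]
Compare 35 vs 32: take 32 from right. Merged: [1, 3, 7, 10, 12, 15, 16, 16, 22, 32]
Append remaining from left: [35]. Merged: [1, 3, 7, 10, 12, 15, 16, 16, 22, 32, 35]

Final merged array: [1, 3, 7, 10, 12, 15, 16, 16, 22, 32, 35]
Total comparisons: 10

The merged array is [1, 3, 7, 10, 12, 15, 16, 16, 22, 32, 35], requiring 10 comparisons. The merge step runs in O(n) time where n is the total number of elements.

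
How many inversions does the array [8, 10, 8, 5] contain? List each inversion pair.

Finding inversions in [8, 10, 8, 5]:

(0, 3): arr[0]=8 > arr[3]=5
(1, 2): arr[1]=10 > arr[2]=8
(1, 3): arr[1]=10 > arr[3]=5
(2, 3): arr[2]=8 > arr[3]=5

Total inversions: 4

The array has 4 inversion(s): (0,3), (1,2), (1,3), (2,3). Each pair (i,j) satisfies i < j and arr[i] > arr[j].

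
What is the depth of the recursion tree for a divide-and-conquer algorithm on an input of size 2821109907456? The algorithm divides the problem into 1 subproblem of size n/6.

For divide and conquer with division factor 6:

Problem sizes at each level:
Level 0: 2821109907456
Level 1: 470184984576
Level 2: 78364164096
Level 3: 13060694016
Level 4: 2176782336
Level 5: 362797056
Level 6: 60466176
Level 7: 10077696
Level 8: 1679616
Level 9: 279936
Level 10: 46656
Level 11: 7776
Level 12: 1296
Level 13: 216
Level 14: 36
Level 15: 6
Level 16: 1

The root is level 0 and the size-1 base case is level 16 (the tree spans levels 0 through 16, i.e. 17 levels counting the root), so the depth is the number of divisions: log_6(2821109907456) = 16

The recursion tree depth is log_6(2821109907456) = 16. At each level, the problem size is divided by 6, so it takes 16 divisions to reduce to a base case of size 1. The algorithm makes 1 recursive call at each level.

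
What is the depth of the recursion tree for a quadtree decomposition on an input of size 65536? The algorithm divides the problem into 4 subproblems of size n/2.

For divide and conquer with division factor 2:

Problem sizes at each level:
Level 0: 65536
Level 1: 32768
Level 2: 16384
Level 3: 8192
Level 4: 4096
Level 5: 2048
Level 6: 1024
Level 7: 512
Level 8: 256
Level 9: 128
Level 10: 64
Level 11: 32
Level 12: 16
Level 13: 8
Level 14: 4
Level 15: 2
Level 16: 1

The root is level 0 and the size-1 base case is level 16 (the tree spans levels 0 through 16, i.e. 17 levels counting the root), so the depth is the number of divisions: log_2(65536) = 16

The recursion tree depth is log_2(65536) = 16. At each level, the problem size is divided by 2, so it takes 16 divisions to reduce to a base case of size 1. The algorithm makes 4 recursive calls at each level.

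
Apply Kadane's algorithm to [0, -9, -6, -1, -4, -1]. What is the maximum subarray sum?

Using Kadane's algorithm on [0, -9, -6, -1, -4, -1]:

Scanning through the array:
Position 1 (value -9): max_ending_here = -9, max_so_far = 0
Position 2 (value -6): max_ending_here = -6, max_so_far = 0
Position 3 (value -1): max_ending_here = -1, max_so_far = 0
Position 4 (value -4): max_ending_here = -4, max_so_far = 0
Position 5 (value -1): max_ending_here = -1, max_so_far = 0

Maximum subarray: [0]
Maximum sum: 0

The maximum subarray is [0] with sum 0. This subarray runs from index 0 to index 0.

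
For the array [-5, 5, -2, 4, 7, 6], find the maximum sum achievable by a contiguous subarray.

Using Kadane's algorithm on [-5, 5, -2, 4, 7, 6]:

Scanning through the array:
Position 1 (value 5): max_ending_here = 5, max_so_far = 5
Position 2 (value -2): max_ending_here = 3, max_so_far = 5
Position 3 (value 4): max_ending_here = 7, max_so_far = 7
Position 4 (value 7): max_ending_here = 14, max_so_far = 14
Position 5 (value 6): max_ending_here = 20, max_so_far = 20

Maximum subarray: [5, -2, 4, 7, 6]
Maximum sum: 20

The maximum subarray is [5, -2, 4, 7, 6] with sum 20. This subarray runs from index 1 to index 5.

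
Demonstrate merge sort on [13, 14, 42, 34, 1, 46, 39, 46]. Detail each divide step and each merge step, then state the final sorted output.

Merge sort trace:

Split: [13, 14, 42, 34, 1, 46, 39, 46] -> [13, 14, 42, 34] and [1, 46, 39, 46]
  Split: [13, 14, 42, 34] -> [13, 14] and [42, 34]
    Split: [13, 14] -> [13] and [14]
    Merge: [13] + [14] -> [13, 14]
    Split: [42, 34] -> [42] and [34]
    Merge: [42] + [34] -> [34, 42]
  Merge: [13, 14] + [34, 42] -> [13, 14, 34, 42]
  Split: [1, 46, 39, 46] -> [1, 46] and [39, 46]
    Split: [1, 46] -> [1] and [46]
    Merge: [1] + [46] -> [1, 46]
    Split: [39, 46] -> [39] and [46]
    Merge: [39] + [46] -> [39, 46]
  Merge: [1, 46] + [39, 46] -> [1, 39, 46, 46]
Merge: [13, 14, 34, 42] + [1, 39, 46, 46] -> [1, 13, 14, 34, 39, 42, 46, 46]

Final sorted array: [1, 13, 14, 34, 39, 42, 46, 46]

The merge sort proceeds by recursively splitting the array and merging sorted halves.
After all merges, the sorted array is [1, 13, 14, 34, 39, 42, 46, 46].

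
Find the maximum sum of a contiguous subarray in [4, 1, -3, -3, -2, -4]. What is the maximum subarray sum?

Using Kadane's algorithm on [4, 1, -3, -3, -2, -4]:

Scanning through the array:
Position 1 (value 1): max_ending_here = 5, max_so_far = 5
Position 2 (value -3): max_ending_here = 2, max_so_far = 5
Position 3 (value -3): max_ending_here = -1, max_so_far = 5
Position 4 (value -2): max_ending_here = -2, max_so_far = 5
Position 5 (value -4): max_ending_here = -4, max_so_far = 5

Maximum subarray: [4, 1]
Maximum sum: 5

The maximum subarray is [4, 1] with sum 5. This subarray runs from index 0 to index 1.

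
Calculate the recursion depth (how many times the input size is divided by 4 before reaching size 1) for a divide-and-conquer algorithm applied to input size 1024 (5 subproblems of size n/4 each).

For divide and conquer with division factor 4:

Problem sizes at each level:
Level 0: 1024
Level 1: 256
Level 2: 64
Level 3: 16
Level 4: 4
Level 5: 1

The root is level 0 and the size-1 base case is level 5 (the tree spans levels 0 through 5, i.e. 6 levels counting the root), so the depth is the number of divisions: log_4(1024) = 5

The recursion tree depth is log_4(1024) = 5. At each level, the problem size is divided by 4, so it takes 5 divisions to reduce to a base case of size 1. The algorithm makes 5 recursive calls at each level.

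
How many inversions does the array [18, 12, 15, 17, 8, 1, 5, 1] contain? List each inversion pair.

Finding inversions in [18, 12, 15, 17, 8, 1, 5, 1]:

(0, 1): arr[0]=18 > arr[1]=12
(0, 2): arr[0]=18 > arr[2]=15
(0, 3): arr[0]=18 > arr[3]=17
(0, 4): arr[0]=18 > arr[4]=8
(0, 5): arr[0]=18 > arr[5]=1
(0, 6): arr[0]=18 > arr[6]=5
(0, 7): arr[0]=18 > arr[7]=1
(1, 4): arr[1]=12 > arr[4]=8
(1, 5): arr[1]=12 > arr[5]=1
(1, 6): arr[1]=12 > arr[6]=5
(1, 7): arr[1]=12 > arr[7]=1
(2, 4): arr[2]=15 > arr[4]=8
(2, 5): arr[2]=15 > arr[5]=1
(2, 6): arr[2]=15 > arr[6]=5
(2, 7): arr[2]=15 > arr[7]=1
(3, 4): arr[3]=17 > arr[4]=8
(3, 5): arr[3]=17 > arr[5]=1
(3, 6): arr[3]=17 > arr[6]=5
(3, 7): arr[3]=17 > arr[7]=1
(4, 5): arr[4]=8 > arr[5]=1
(4, 6): arr[4]=8 > arr[6]=5
(4, 7): arr[4]=8 > arr[7]=1
(6, 7): arr[6]=5 > arr[7]=1

Total inversions: 23

The array has 23 inversion(s): (0,1), (0,2), (0,3), (0,4), (0,5), (0,6), (0,7), (1,4), (1,5), (1,6), (1,7), (2,4), (2,5), (2,6), (2,7), (3,4), (3,5), (3,6), (3,7), (4,5), (4,6), (4,7), (6,7). Each pair (i,j) satisfies i < j and arr[i] > arr[j].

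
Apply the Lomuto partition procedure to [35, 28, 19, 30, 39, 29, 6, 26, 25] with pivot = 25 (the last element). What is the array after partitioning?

Lomuto partition with pivot = 25:

Initial array: [35, 28, 19, 30, 39, 29, 6, 26, 25]

arr[0]=35 > 25: no swap
arr[1]=28 > 25: no swap
arr[2]=19 <= 25: swap with position 0, array becomes [19, 28, 35, 30, 39, 29, 6, 26, 25]
arr[3]=30 > 25: no swap
arr[4]=39 > 25: no swap
arr[5]=29 > 25: no swap
arr[6]=6 <= 25: swap with position 1, array becomes [19, 6, 35, 30, 39, 29, 28, 26, 25]
arr[7]=26 > 25: no swap

Place pivot at position 2: [19, 6, 25, 30, 39, 29, 28, 26, 35]
Pivot position: 2

After partitioning with pivot 25, the array becomes [19, 6, 25, 30, 39, 29, 28, 26, 35]. The pivot is placed at index 2. All elements to the left of the pivot are <= 25, and all elements to the right are > 25.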